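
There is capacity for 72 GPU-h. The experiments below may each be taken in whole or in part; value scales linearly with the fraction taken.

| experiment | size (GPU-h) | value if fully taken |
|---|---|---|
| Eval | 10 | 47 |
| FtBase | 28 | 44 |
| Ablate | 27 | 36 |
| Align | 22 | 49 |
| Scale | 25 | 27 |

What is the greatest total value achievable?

156

Best value per unit of size first: Eval 47/10≈4.7, Align 49/22≈2.23, FtBase 44/28≈1.57, Ablate 36/27≈1.33, Scale 27/25≈1.08.
Eval: take in full, 10 GPU-h for value 47 → 62 left.
Align: take in full, 22 GPU-h for value 49 → 40 left.
All 28 GPU-h of FtBase fit (value 44) → 12 remain.
12 GPU-h left: a 12/27 share of Ablate gives 36×12/27 = 16.
Total value = 156.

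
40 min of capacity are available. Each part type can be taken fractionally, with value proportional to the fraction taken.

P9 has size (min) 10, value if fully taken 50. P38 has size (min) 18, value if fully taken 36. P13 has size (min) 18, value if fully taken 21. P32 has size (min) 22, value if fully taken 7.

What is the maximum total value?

100

Sort by value density: P9 50/10≈5, P38 36/18≈2, P13 21/18≈1.17, P32 7/22≈0.318.
All 10 min of P9 fit (value 50) — 30 remain.
P38: take in full, 18 min for value 36 — 12 left.
Only 12 min remain; take 12/18 of P13 for value 21×12/18 = 14.
Total value = 100.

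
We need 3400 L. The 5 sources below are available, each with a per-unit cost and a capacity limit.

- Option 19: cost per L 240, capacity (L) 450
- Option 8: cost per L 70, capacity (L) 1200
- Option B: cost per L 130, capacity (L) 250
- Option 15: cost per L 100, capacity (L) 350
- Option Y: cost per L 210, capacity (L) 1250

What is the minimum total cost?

498000

Use sources in increasing cost order.
Take 1200 from Option 8 at 70 — need 2200 more.
Take 350 from Option 15 at 100 — need 1850 more.
Option B at 130: take all 250 L — 1600 still needed.
Option Y (210): use full 1250 — 350 L to go.
Option 19 at 240: take 350 of its 450 — requirement met.
Cost = 1200×70 + 350×100 + 250×130 + 1250×210 + 350×240 = 498000.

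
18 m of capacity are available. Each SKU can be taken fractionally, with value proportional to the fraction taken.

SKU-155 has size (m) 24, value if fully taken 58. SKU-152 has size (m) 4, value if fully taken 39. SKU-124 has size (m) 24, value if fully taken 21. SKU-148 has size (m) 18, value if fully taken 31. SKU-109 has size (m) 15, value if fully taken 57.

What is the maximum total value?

Best value per unit of size first: SKU-152 39/4≈9.75, SKU-109 57/15≈3.8, SKU-155 58/24≈2.42, SKU-148 31/18≈1.72, SKU-124 21/24≈0.875.
Take all of SKU-152 (4 m, value 39) → 14 m left.
Fill the last 14 m with part of SKU-109: 14/15 of it earns 53.2.
Total value = 92.2.

92.2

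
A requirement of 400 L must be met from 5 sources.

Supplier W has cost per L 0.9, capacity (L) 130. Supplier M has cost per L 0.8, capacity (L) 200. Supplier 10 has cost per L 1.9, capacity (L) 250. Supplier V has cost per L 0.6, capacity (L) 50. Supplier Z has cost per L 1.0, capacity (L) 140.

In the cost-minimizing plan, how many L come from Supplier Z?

Use sources in increasing cost order.
Take 50 from Supplier V at 0.6 — need 350 more.
Supplier M at 0.8: take all 200 L — 150 still needed.
Take 130 from Supplier W at 0.9 — need 20 more.
Take 20 from Supplier Z at 1.0 to finish.
Supplier 10: unused.

20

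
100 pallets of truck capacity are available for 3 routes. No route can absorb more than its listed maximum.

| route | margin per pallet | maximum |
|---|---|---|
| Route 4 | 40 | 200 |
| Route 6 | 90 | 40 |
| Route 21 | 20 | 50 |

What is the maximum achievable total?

Highest margin per pallet first: Route 6 90 > Route 4 40 > Route 21 20.
Route 6: +40 to 40 (cap) — 60 left.
Route 4: +60 (room for 200) → 60. Pool exhausted.
Total = 40×60 + 90×40 = 6000.

6000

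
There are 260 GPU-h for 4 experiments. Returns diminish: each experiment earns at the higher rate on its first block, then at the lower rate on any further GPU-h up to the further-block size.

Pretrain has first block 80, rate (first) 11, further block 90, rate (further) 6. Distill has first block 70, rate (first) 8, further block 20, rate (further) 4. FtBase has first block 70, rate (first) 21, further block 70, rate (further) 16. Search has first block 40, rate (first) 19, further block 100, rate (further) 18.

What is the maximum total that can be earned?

4830

Treat each block as its own option and order by rate: FtBase/T1 21 > Search/T1 19 > Search/T2 18 > FtBase/T2 16 > Pretrain/T1 11 > Distill/T1 8 > Pretrain/T2 6 > Distill/T2 4.
Fill FtBase T1 block (70 at 21) — 190 left.
Fill Search T1 block (40 at 19) — 150 left.
Fill Search T2 block (100 at 18) — 50 left.
FtBase/T2: +50 of 70 at 16; pool empty.
Total = 21×70 + 19×40 + 18×100 + 16×50 = 4830.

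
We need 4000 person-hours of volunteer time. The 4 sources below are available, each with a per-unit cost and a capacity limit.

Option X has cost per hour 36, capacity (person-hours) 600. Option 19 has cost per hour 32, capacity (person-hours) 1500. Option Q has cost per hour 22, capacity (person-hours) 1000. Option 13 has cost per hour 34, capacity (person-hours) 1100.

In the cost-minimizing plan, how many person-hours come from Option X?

Fill from the cheapest source first.
Option Q at 22: take all 1000 person-hours — 3000 still needed.
Option 19 (32): use full 1500 — 1500 person-hours to go.
Option 13 at 34: take all 1100 person-hours — 400 still needed.
Option X at 36: take 400 of its 600 — requirement met.

400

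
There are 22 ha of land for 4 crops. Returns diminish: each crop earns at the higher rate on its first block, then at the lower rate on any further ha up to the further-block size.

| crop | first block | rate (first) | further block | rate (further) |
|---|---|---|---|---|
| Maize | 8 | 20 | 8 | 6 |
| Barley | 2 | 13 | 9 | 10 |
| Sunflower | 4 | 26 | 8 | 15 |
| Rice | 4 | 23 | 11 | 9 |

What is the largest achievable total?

446

Rank every tier by rate: Sunflower/first 26 > Rice/first 23 > Maize/first 20 > Sunflower/second 15 > Barley/first 13 > Barley/second 10 > Rice/second 9 > Maize/second 6.
Fill Sunflower first block (4 at 26) ; 18 left.
Rice/first (23): +4 ; 14 left.
Maize first at 20: fill all 8 ; 6 left.
Sunflower/second: +6 of 8 at 15; pool empty.
Total = 26×4 + 23×4 + 20×8 + 15×6 = 446.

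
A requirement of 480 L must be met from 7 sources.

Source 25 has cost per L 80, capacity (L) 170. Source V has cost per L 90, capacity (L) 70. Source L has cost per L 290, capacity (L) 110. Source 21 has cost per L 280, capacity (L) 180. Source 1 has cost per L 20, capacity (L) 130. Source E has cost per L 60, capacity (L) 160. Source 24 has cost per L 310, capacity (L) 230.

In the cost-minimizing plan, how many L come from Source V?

Use sources in increasing cost order.
Source 1 (20): use full 130 → 350 L to go.
Source E (60): use full 160 → 190 L to go.
Source 25 (80): use full 170 → 20 L to go.
Take 20 from Source V at 90 to finish.
Source 21, Source L, Source 24: unused.

20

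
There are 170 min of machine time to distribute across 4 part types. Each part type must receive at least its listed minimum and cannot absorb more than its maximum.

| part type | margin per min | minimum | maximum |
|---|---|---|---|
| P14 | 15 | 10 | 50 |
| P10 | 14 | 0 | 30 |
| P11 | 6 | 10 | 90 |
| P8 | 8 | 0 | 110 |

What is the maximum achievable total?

1870

Meeting every minimum uses 10+0+10+0 = 20 min, leaving 150.
Order the part types by margin per min: P14 15 > P10 14 > P8 8 > P11 6.
Give P14 40 more to hit its cap of 50 — 110 left.
P10 takes 30 more to reach its cap of 30 — 80 left.
P8: +80 (room for 110) → 80. Pool exhausted.
Total = 15×50 + 14×30 + 6×10 + 8×80 = 1870.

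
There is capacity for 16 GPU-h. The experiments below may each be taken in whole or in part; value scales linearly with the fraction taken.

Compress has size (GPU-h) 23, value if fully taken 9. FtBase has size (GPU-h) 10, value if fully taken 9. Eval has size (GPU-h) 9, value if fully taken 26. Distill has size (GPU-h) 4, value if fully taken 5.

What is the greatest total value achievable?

33.7

Rank by value-to-size ratio: Eval 26/9≈2.89, Distill 5/4≈1.25, FtBase 9/10≈0.9, Compress 9/23≈0.391.
All 9 GPU-h of Eval fit (value 26) ; 7 remain.
Take all of Distill (4 GPU-h, value 5) ; 3 GPU-h left.
Only 3 GPU-h remain; take 3/10 of FtBase for value 9×3/10 = 2.7.
Total value = 33.7.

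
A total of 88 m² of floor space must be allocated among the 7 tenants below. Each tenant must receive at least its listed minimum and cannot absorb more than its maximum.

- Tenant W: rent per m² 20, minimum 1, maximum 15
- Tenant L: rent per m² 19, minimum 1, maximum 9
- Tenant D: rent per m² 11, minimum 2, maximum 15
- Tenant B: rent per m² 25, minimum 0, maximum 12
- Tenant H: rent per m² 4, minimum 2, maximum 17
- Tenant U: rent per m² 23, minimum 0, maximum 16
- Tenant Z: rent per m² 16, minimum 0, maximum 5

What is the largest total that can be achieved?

1448

Meeting every minimum uses 1+1+2+0+2+0+0 = 6 m², leaving 82.
Order the tenants by rent per m²: Tenant B 25 > Tenant U 23 > Tenant W 20 > Tenant L 19 > Tenant Z 16 > Tenant D 11 > Tenant H 4.
Give Tenant B 12 more to hit its cap of 12 ; 70 left.
Tenant U: +16 to 16 (cap) ; 54 left.
Tenant W: +14 to 15 (cap) ; 40 left.
Tenant L takes 8 more to reach its cap of 9 ; 32 left.
Give Tenant Z 5 more to hit its cap of 5 ; 27 left.
Tenant D: +13 to 15 (cap) ; 14 left.
Only 14 left; Tenant H takes them to reach 16.
Total = 20×15 + 19×9 + 11×15 + 25×12 + 4×16 + 23×16 + 16×5 = 1448.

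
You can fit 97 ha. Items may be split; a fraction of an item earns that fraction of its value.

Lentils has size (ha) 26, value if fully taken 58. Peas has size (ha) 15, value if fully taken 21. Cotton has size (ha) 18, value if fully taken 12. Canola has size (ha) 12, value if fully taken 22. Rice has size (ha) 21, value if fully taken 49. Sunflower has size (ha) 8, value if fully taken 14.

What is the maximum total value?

Sort by value density: Rice 49/21≈2.33, Lentils 58/26≈2.23, Canola 22/12≈1.83, Sunflower 14/8≈1.75, Peas 21/15≈1.4, Cotton 12/18≈0.667.
Rice: take in full, 21 ha for value 49 → 76 left.
Take all of Lentils (26 ha, value 58) → 50 ha left.
All 12 ha of Canola fit (value 22) → 38 remain.
All 8 ha of Sunflower fit (value 14) → 30 remain.
Peas: take in full, 15 ha for value 21 → 15 left.
15 ha left: a 15/18 share of Cotton gives 12×15/18 = 10.
Total value = 174.

174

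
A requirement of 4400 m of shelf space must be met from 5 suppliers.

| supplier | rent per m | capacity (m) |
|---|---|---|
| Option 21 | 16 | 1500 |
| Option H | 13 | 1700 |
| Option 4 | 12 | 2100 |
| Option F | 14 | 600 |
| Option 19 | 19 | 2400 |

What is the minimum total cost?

Cheapest first:
Option 4 at 12: take all 2100 m → 2300 still needed.
Take 1700 from Option H at 13 → need 600 more.
Take 600 from Option F at 14 → need 0 more.
Option 21, Option 19: unused.
Cost = 2100×12 + 1700×13 + 600×14 = 55700.

55700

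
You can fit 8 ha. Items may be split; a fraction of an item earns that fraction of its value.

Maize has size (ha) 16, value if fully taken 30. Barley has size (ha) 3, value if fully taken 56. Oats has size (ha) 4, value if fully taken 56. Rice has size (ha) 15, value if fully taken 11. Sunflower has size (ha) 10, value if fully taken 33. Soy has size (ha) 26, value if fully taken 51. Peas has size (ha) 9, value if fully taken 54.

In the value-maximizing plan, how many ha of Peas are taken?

1

Sort by value density: Barley 56/3≈18.7, Oats 56/4≈14, Peas 54/9≈6, Sunflower 33/10≈3.3, Soy 51/26≈1.96, Maize 30/16≈1.88, Rice 11/15≈0.733.
All 3 ha of Barley fit (value 56) — 5 remain.
All 4 ha of Oats fit (value 56) — 1 remain.
1 ha left: a 1/9 share of Peas gives 54×1/9 = 6.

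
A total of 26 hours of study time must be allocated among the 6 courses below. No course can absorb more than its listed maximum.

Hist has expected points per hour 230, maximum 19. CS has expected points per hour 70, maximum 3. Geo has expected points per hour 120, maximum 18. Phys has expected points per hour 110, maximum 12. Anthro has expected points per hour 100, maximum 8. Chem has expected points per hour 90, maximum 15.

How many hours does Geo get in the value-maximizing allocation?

7

Order the courses by expected points per hour: Hist 230 > Geo 120 > Phys 110 > Anthro 100 > Chem 90 > CS 70.
Give Hist 19 to hit its cap of 19 → 7 left.
Geo has room for 18 but only 7 remain, so it gets 7.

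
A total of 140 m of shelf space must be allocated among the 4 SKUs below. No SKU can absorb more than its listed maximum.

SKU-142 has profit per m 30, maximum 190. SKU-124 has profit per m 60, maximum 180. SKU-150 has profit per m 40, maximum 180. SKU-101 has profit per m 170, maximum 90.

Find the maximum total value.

18300

Rank by profit per m: SKU-101 170 > SKU-124 60 > SKU-150 40 > SKU-142 30.
SKU-101 takes 90 to reach its cap of 90 → 50 left.
Only 50 left; SKU-124 takes them to reach 50.
Total = 60×50 + 170×90 = 18300.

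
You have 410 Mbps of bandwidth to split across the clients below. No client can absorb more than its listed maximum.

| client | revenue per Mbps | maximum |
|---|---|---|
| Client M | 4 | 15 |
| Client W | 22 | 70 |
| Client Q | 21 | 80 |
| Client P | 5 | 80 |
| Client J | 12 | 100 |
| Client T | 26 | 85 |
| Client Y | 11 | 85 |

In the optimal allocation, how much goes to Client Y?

Order the clients by revenue per Mbps: Client T 26 > Client W 22 > Client Q 21 > Client J 12 > Client Y 11 > Client P 5 > Client M 4.
Client T: +85 to 85 (cap) ; 325 left.
Give Client W 70 to hit its cap of 70 ; 255 left.
Client Q takes 80 to reach its cap of 80 ; 175 left.
Client J takes 100 to reach its cap of 100 ; 75 left.
Client Y has room for 85 but only 75 remain, so it gets 75.

75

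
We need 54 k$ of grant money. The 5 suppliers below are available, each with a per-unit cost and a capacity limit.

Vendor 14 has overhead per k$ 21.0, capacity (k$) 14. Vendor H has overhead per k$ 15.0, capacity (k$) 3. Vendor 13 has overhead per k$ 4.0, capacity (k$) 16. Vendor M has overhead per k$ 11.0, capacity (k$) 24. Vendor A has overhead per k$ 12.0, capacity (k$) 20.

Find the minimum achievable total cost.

Cheapest first:
Take 16 from Vendor 13 at 4.0 ; need 38 more.
Vendor M (11.0): use full 24 ; 14 k$ to go.
Vendor A at 12.0: take 14 of its 20 ; requirement met.
Vendor H, Vendor 14: unused.
Cost = 16×4.0 + 24×11.0 + 14×12.0 = 496.

496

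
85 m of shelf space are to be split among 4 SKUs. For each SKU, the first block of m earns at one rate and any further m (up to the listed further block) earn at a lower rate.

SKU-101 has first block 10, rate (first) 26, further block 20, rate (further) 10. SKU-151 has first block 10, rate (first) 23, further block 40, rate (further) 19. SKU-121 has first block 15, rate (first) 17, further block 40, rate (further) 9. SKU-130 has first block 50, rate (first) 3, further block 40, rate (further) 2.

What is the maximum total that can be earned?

1605

Order all 8 blocks by rate: SKU-101/first 26 > SKU-151/first 23 > SKU-151/second 19 > SKU-121/first 17 > SKU-101/second 10 > SKU-121/second 9 > SKU-130/first 3 > SKU-130/second 2.
SKU-101/first (26): +10 → 75 left.
SKU-151 first at 23: fill all 10 → 65 left.
SKU-151/second (19): +40 → 25 left.
SKU-121/first (17): +15 → 10 left.
10 remain; put them into SKU-101 second at 10.
Total = 26×10 + 23×10 + 19×40 + 17×15 + 10×10 = 1605.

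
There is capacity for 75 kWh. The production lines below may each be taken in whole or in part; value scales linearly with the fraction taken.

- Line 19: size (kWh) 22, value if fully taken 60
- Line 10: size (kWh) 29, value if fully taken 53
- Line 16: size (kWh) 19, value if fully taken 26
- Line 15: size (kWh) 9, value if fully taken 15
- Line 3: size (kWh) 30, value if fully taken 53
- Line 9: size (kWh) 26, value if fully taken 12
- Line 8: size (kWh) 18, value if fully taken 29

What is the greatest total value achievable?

Rank by value-to-size ratio: Line 19 60/22≈2.73, Line 10 53/29≈1.83, Line 3 53/30≈1.77, Line 15 15/9≈1.67, Line 8 29/18≈1.61, Line 16 26/19≈1.37, Line 9 12/26≈0.462.
Line 19: take in full, 22 kWh for value 60 — 53 left.
Line 10: take in full, 29 kWh for value 53 — 24 left.
24 kWh left: a 24/30 share of Line 3 gives 53×24/30 = 42.4.
Total value = 155.4.

155.4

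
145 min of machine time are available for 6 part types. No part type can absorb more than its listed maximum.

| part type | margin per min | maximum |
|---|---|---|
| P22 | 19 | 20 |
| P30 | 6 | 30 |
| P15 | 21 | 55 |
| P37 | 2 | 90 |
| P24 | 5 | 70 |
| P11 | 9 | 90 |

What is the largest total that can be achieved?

2165

Rank by margin per min: P15 21 > P22 19 > P11 9 > P30 6 > P24 5 > P37 2.
Give P15 55 to hit its cap of 55 → 90 left.
P22: +20 to 20 (cap) → 70 left.
P11 has room for 90 but only 70 remain, so it gets 70.
Total = 19×20 + 21×55 + 9×70 = 2165.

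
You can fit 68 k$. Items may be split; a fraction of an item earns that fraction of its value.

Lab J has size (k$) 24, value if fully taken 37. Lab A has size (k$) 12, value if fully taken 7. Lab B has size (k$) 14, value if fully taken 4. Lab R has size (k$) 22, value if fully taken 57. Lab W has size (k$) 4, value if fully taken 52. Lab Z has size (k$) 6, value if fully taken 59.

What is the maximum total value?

212

Best value per unit of size first: Lab W 52/4≈13, Lab Z 59/6≈9.83, Lab R 57/22≈2.59, Lab J 37/24≈1.54, Lab A 7/12≈0.583, Lab B 4/14≈0.286.
Take all of Lab W (4 k$, value 52) ; 64 k$ left.
Take all of Lab Z (6 k$, value 59) ; 58 k$ left.
Take all of Lab R (22 k$, value 57) ; 36 k$ left.
All 24 k$ of Lab J fit (value 37) ; 12 remain.
All 12 k$ of Lab A fit (value 7) ; 0 remain.
Total value = 212.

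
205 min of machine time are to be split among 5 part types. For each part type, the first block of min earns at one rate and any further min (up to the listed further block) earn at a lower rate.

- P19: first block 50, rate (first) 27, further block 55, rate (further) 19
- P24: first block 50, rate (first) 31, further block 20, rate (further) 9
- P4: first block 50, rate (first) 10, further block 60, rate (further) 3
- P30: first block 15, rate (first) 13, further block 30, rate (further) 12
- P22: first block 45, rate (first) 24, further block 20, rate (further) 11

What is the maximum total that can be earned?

Order all 10 blocks by rate: P24/T1 31 > P19/T1 27 > P22/T1 24 > P19/T2 19 > P30/T1 13 > P30/T2 12 > P22/T2 11 > P4/T1 10 > P24/T2 9 > P4/T2 3.
Fill P24 T1 block (50 at 31) — 155 left.
P19 T1 at 27: fill all 50 — 105 left.
P22 T1 at 24: fill all 45 — 60 left.
P19 T2 at 19: fill all 55 — 5 left.
P30/T1: +5 of 15 at 13; pool empty.
Total = 31×50 + 27×50 + 24×45 + 19×55 + 13×5 = 5090.

5090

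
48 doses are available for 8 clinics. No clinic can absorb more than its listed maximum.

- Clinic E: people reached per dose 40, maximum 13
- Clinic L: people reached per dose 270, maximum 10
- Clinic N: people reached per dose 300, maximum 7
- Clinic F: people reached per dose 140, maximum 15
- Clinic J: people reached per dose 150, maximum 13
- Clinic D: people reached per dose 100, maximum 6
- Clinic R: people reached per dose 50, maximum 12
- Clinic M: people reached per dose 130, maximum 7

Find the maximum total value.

Rank by people reached per dose: Clinic N 300 > Clinic L 270 > Clinic J 150 > Clinic F 140 > Clinic M 130 > Clinic D 100 > Clinic R 50 > Clinic E 40.
Clinic N: +7 to 7 (cap) ; 41 left.
Clinic L: +10 to 10 (cap) ; 31 left.
Give Clinic J 13 to hit its cap of 13 ; 18 left.
Give Clinic F 15 to hit its cap of 15 ; 3 left.
Only 3 left; Clinic M takes them to reach 3.
Total = 270×10 + 300×7 + 140×15 + 150×13 + 130×3 = 9240.

9240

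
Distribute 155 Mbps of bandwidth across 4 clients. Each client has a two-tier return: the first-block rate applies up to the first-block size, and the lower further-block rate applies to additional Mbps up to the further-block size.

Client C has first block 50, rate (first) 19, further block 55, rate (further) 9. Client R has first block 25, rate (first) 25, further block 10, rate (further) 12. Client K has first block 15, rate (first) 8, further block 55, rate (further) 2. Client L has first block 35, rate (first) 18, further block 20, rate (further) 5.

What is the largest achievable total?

Treat each block as its own option and order by rate: Client R/T1 25 > Client C/T1 19 > Client L/T1 18 > Client R/T2 12 > Client C/T2 9 > Client K/T1 8 > Client L/T2 5 > Client K/T2 2.
Client R/T1 (25): +25 ; 130 left.
Client C/T1 (19): +50 ; 80 left.
Client L/T1 (18): +35 ; 45 left.
Fill Client R T2 block (10 at 12) ; 35 left.
Client C T2 at 9: only 35 left, fill 35.
Total = 25×25 + 19×50 + 18×35 + 12×10 + 9×35 = 2640.

2640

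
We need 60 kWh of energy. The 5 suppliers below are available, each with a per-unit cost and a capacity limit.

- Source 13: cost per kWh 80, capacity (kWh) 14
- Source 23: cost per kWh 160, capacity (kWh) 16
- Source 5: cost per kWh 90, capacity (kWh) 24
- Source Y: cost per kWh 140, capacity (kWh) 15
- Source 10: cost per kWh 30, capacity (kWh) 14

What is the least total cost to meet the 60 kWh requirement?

Cheapest first:
Source 10 at 30: take all 14 kWh ; 46 still needed.
Source 13 at 80: take all 14 kWh ; 32 still needed.
Source 5 (90): use full 24 ; 8 kWh to go.
Take 8 from Source Y at 140 to finish.
Source 23: unused.
Cost = 14×30 + 14×80 + 24×90 + 8×140 = 4820.

4820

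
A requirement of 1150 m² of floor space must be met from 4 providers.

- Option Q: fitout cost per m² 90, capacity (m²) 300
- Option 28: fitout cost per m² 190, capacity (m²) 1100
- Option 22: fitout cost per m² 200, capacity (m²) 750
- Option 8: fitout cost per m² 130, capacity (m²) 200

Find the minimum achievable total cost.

Cheapest first:
Option Q (90): use full 300 → 850 m² to go.
Take 200 from Option 8 at 130 → need 650 more.
Option 28 (190): take the remaining 650 → done.
Option 22: unused.
Cost = 300×90 + 200×130 + 650×190 = 176500.

176500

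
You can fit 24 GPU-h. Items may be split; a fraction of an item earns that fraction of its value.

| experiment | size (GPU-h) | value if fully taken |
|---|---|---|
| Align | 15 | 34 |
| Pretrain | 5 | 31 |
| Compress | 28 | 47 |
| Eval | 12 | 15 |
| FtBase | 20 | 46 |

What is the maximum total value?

Best value per unit of size first: Pretrain 31/5≈6.2, FtBase 46/20≈2.3, Align 34/15≈2.27, Compress 47/28≈1.68, Eval 15/12≈1.25.
Take all of Pretrain (5 GPU-h, value 31) — 19 GPU-h left.
Fill the last 19 GPU-h with part of FtBase: 19/20 of it earns 43.7.
Total value = 74.7.

74.7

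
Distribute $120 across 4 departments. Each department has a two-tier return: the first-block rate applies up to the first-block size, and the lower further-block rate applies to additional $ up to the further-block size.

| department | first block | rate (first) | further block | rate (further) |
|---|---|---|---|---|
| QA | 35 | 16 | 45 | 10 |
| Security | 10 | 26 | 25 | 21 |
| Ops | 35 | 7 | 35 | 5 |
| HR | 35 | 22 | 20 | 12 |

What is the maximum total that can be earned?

2295

Rank every tier by rate: Security/tier1 26 > HR/tier1 22 > Security/tier2 21 > QA/tier1 16 > HR/tier2 12 > QA/tier2 10 > Ops/tier1 7 > Ops/tier2 5.
Fill Security tier1 block (10 at 26) ; 110 left.
HR tier1 at 22: fill all 35 ; 75 left.
Security/tier2 (21): +25 ; 50 left.
Fill QA tier1 block (35 at 16) ; 15 left.
HR/tier2: +15 of 20 at 12; pool empty.
Total = 26×10 + 22×35 + 21×25 + 16×35 + 12×15 = 2295.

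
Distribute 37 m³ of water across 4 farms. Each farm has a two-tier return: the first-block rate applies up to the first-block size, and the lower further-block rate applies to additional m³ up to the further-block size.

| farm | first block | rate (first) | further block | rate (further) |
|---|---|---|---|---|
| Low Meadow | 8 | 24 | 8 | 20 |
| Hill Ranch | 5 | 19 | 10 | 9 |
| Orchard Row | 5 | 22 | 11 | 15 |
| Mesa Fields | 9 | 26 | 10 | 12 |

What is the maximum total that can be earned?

821

Order all 8 blocks by rate: Mesa Fields/tier1 26 > Low Meadow/tier1 24 > Orchard Row/tier1 22 > Low Meadow/tier2 20 > Hill Ranch/tier1 19 > Orchard Row/tier2 15 > Mesa Fields/tier2 12 > Hill Ranch/tier2 9.
Fill Mesa Fields tier1 block (9 at 26) → 28 left.
Low Meadow tier1 at 24: fill all 8 → 20 left.
Orchard Row/tier1 (22): +5 → 15 left.
Low Meadow tier2 at 20: fill all 8 → 7 left.
Hill Ranch/tier1 (19): +5 → 2 left.
Orchard Row tier2 at 15: only 2 left, fill 2.
Total = 26×9 + 24×8 + 22×5 + 20×8 + 19×5 + 15×2 = 821.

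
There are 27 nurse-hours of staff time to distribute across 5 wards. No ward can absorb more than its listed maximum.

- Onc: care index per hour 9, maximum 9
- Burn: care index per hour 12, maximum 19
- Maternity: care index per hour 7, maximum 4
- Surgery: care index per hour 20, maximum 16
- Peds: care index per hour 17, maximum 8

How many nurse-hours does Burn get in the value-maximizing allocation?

Rank by care index per hour: Surgery 20 > Peds 17 > Burn 12 > Onc 9 > Maternity 7.
Surgery: +16 to 16 (cap) → 11 left.
Give Peds 8 to hit its cap of 8 → 3 left.
Burn: +3 (room for 19) → 3. Pool exhausted.

3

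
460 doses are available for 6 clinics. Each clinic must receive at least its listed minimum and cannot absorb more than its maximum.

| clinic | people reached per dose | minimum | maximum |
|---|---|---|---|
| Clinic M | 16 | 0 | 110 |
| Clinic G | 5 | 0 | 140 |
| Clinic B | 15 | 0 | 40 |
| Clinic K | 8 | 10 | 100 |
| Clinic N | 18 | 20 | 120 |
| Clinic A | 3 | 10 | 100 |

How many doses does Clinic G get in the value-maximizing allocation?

80

Meeting every minimum uses 0+0+0+10+20+10 = 40 doses, leaving 420.
Order the clinics by people reached per dose: Clinic N 18 > Clinic M 16 > Clinic B 15 > Clinic K 8 > Clinic G 5 > Clinic A 3.
Give Clinic N 100 more to hit its cap of 120 ; 320 left.
Clinic M takes 110 more to reach its cap of 110 ; 210 left.
Clinic B: +40 to 40 (cap) ; 170 left.
Clinic K: +90 to 100 (cap) ; 80 left.
Clinic G: +80 (room for 140) → 80. Pool exhausted.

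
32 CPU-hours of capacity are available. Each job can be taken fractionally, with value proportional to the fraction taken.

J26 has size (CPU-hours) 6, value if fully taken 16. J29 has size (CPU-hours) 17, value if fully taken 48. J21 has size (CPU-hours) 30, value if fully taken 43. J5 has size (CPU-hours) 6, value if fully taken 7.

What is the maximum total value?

Rank by value-to-size ratio: J29 48/17≈2.82, J26 16/6≈2.67, J21 43/30≈1.43, J5 7/6≈1.17.
J29: take in full, 17 CPU-hours for value 48 ; 15 left.
J26: take in full, 6 CPU-hours for value 16 ; 9 left.
Fill the last 9 CPU-hours with part of J21: 9/30 of it earns 12.9.
Total value = 76.9.

76.9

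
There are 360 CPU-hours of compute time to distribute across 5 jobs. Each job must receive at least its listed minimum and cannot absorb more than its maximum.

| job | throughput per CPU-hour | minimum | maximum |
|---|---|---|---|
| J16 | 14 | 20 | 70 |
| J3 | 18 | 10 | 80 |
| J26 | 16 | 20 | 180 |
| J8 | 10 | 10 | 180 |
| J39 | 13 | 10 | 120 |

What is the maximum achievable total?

Meeting every minimum uses 20+10+20+10+10 = 70 CPU-hours, leaving 290.
Rank by throughput per CPU-hour: J3 18 > J26 16 > J16 14 > J39 13 > J8 10.
Give J3 70 more to hit its cap of 80 ; 220 left.
J26 takes 160 more to reach its cap of 180 ; 60 left.
Give J16 50 more to hit its cap of 70 ; 10 left.
J39 has room for 110 more but only 10 remain, so it gets 20.
Total = 14×70 + 18×80 + 16×180 + 10×10 + 13×20 = 5660.

5660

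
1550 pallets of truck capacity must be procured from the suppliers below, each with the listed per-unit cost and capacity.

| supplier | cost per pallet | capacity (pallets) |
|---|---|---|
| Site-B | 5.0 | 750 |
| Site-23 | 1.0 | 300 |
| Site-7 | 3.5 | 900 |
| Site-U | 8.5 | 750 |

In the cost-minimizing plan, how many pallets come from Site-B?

Fill from the cheapest supplier first.
Site-23 (1.0): use full 300 ; 1250 pallets to go.
Site-7 (3.5): use full 900 ; 350 pallets to go.
Site-B at 5.0: take 350 of its 750 ; requirement met.
Site-U: unused.

350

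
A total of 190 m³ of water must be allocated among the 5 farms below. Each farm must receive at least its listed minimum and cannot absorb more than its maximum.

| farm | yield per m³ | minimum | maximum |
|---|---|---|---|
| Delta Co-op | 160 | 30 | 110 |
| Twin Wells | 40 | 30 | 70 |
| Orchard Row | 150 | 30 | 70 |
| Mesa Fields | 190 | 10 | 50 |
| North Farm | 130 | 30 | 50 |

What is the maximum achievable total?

Meeting every minimum uses 30+30+30+10+30 = 130 m³, leaving 60.
Highest yield per m³ first: Mesa Fields 190 > Delta Co-op 160 > Orchard Row 150 > North Farm 130 > Twin Wells 40.
Mesa Fields: +40 to 50 (cap) — 20 left.
Delta Co-op has room for 80 more but only 20 remain, so it gets 50.
Total = 160×50 + 40×30 + 150×30 + 190×50 + 130×30 = 27100.

27100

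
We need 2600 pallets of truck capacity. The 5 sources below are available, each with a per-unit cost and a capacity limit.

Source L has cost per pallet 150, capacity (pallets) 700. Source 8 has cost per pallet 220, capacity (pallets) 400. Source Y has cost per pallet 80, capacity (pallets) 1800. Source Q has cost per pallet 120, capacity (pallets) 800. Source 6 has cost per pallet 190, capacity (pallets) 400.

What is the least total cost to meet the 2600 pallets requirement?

Cheapest first:
Source Y (80): use full 1800 → 800 pallets to go.
Source Q (120): use full 800 → 0 pallets to go.
Source L, Source 6, Source 8: unused.
Cost = 1800×80 + 800×120 = 240000.

240000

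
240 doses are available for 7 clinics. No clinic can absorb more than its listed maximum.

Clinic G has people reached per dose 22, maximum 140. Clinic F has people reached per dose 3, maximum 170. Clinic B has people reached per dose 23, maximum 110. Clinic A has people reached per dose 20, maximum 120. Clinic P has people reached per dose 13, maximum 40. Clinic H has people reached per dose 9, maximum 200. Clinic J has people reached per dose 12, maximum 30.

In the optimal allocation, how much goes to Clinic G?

Highest people reached per dose first: Clinic B 23 > Clinic G 22 > Clinic A 20 > Clinic P 13 > Clinic J 12 > Clinic H 9 > Clinic F 3.
Clinic B: +110 to 110 (cap) ; 130 left.
Clinic G: +130 (room for 140) → 130. Pool exhausted.

130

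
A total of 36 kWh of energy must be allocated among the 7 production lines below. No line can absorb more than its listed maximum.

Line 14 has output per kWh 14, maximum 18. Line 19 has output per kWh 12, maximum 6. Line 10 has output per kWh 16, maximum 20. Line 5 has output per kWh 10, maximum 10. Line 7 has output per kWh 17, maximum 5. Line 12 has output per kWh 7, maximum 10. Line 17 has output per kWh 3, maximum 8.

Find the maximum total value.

559

Highest output per kWh first: Line 7 17 > Line 10 16 > Line 14 14 > Line 19 12 > Line 5 10 > Line 12 7 > Line 17 3.
Give Line 7 5 to hit its cap of 5 ; 31 left.
Give Line 10 20 to hit its cap of 20 ; 11 left.
Line 14: +11 (room for 18) → 11. Pool exhausted.
Total = 14×11 + 16×20 + 17×5 = 559.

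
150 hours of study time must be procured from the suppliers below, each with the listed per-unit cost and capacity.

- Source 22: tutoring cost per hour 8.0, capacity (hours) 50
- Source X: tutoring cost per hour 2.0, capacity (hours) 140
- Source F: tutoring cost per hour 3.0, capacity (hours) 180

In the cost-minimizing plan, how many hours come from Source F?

Fill from the cheapest supplier first.
Source X (2.0): use full 140 — 10 hours to go.
Source F (3.0): take the remaining 10 — done.
Source 22: unused.

10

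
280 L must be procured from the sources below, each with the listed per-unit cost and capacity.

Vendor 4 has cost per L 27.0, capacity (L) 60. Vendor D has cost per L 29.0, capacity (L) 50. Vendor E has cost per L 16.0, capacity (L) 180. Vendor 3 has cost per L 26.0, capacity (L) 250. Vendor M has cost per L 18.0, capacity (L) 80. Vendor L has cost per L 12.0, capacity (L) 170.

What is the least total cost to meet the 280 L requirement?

3800

Fill from the cheapest source first.
Vendor L at 12.0: take all 170 L — 110 still needed.
Vendor E (16.0): take the remaining 110 — done.
Vendor M, Vendor 3, Vendor 4, Vendor D: unused.
Cost = 170×12.0 + 110×16.0 = 3800.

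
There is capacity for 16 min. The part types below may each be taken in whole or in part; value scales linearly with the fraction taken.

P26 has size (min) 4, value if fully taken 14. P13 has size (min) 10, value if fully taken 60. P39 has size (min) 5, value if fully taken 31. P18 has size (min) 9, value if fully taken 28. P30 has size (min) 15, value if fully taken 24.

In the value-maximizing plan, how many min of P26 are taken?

1

Sort by value density: P39 31/5≈6.2, P13 60/10≈6, P26 14/4≈3.5, P18 28/9≈3.11, P30 24/15≈1.6.
Take all of P39 (5 min, value 31) ; 11 min left.
All 10 min of P13 fit (value 60) ; 1 remain.
1 min left: a 1/4 share of P26 gives 14×1/4 = 3.5.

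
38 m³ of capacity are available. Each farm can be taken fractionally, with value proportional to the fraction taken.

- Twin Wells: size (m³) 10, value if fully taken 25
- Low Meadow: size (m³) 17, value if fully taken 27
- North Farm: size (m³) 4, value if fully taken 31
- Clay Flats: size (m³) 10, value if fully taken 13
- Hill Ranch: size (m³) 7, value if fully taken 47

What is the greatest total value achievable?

Rank by value-to-size ratio: North Farm 31/4≈7.75, Hill Ranch 47/7≈6.71, Twin Wells 25/10≈2.5, Low Meadow 27/17≈1.59, Clay Flats 13/10≈1.3.
North Farm: take in full, 4 m³ for value 31 ; 34 left.
All 7 m³ of Hill Ranch fit (value 47) ; 27 remain.
Twin Wells: take in full, 10 m³ for value 25 ; 17 left.
Take all of Low Meadow (17 m³, value 27) ; 0 m³ left.
Total value = 130.

130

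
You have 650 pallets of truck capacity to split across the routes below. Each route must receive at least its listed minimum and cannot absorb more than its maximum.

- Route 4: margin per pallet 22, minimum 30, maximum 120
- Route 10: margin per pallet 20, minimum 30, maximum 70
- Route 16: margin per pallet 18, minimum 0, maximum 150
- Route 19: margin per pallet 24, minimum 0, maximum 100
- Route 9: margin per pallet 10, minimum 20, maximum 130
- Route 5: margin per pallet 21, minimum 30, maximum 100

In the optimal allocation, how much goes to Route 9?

110

Meeting every minimum uses 30+30+0+0+20+30 = 110 pallets, leaving 540.
Highest margin per pallet first: Route 19 24 > Route 4 22 > Route 5 21 > Route 10 20 > Route 16 18 > Route 9 10.
Route 19: +100 to 100 (cap) → 440 left.
Give Route 4 90 more to hit its cap of 120 → 350 left.
Give Route 5 70 more to hit its cap of 100 → 280 left.
Give Route 10 40 more to hit its cap of 70 → 240 left.
Route 16 takes 150 more to reach its cap of 150 → 90 left.
Route 9 has room for 110 more but only 90 remain, so it gets 110.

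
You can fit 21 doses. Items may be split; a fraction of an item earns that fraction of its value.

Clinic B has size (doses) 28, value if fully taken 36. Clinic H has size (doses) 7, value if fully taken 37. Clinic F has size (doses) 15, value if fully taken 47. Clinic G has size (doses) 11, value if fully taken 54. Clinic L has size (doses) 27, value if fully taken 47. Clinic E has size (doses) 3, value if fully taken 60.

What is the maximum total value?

151

Rank by value-to-size ratio: Clinic E 60/3≈20, Clinic H 37/7≈5.29, Clinic G 54/11≈4.91, Clinic F 47/15≈3.13, Clinic L 47/27≈1.74, Clinic B 36/28≈1.29.
Clinic E: take in full, 3 doses for value 60 ; 18 left.
All 7 doses of Clinic H fit (value 37) ; 11 remain.
All 11 doses of Clinic G fit (value 54) ; 0 remain.
Total value = 151.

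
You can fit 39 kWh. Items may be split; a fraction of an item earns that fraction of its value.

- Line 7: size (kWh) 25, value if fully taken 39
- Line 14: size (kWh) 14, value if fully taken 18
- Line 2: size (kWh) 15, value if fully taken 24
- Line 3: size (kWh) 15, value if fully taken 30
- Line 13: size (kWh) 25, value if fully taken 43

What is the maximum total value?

Sort by value density: Line 3 30/15≈2, Line 13 43/25≈1.72, Line 2 24/15≈1.6, Line 7 39/25≈1.56, Line 14 18/14≈1.29.
All 15 kWh of Line 3 fit (value 30) ; 24 remain.
24 kWh left: a 24/25 share of Line 13 gives 43×24/25 = 41.28.
Total value = 71.28.

71.28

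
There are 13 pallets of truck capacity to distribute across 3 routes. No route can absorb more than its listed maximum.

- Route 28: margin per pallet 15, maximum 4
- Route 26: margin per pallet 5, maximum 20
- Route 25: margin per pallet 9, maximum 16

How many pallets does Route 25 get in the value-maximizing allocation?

9

Highest margin per pallet first: Route 28 15 > Route 25 9 > Route 26 5.
Route 28: +4 to 4 (cap) ; 9 left.
Route 25: +9 (room for 16) → 9. Pool exhausted.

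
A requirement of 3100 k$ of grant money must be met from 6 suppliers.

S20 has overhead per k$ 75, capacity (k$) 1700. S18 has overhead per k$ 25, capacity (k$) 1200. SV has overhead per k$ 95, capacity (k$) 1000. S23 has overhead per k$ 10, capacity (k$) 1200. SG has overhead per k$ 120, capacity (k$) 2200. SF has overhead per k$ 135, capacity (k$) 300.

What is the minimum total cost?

94500

Use suppliers in increasing cost order.
Take 1200 from S23 at 10 → need 1900 more.
S18 (25): use full 1200 → 700 k$ to go.
S20 at 75: take 700 of its 1700 → requirement met.
SV, SG, SF: unused.
Cost = 1200×10 + 1200×25 + 700×75 = 94500.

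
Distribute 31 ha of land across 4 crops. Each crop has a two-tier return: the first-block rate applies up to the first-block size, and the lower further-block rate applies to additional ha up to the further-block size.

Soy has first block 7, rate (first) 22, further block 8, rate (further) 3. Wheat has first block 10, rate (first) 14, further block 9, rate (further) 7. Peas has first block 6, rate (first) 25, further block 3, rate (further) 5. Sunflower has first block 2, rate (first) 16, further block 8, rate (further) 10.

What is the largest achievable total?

Order all 8 blocks by rate: Peas/T1 25 > Soy/T1 22 > Sunflower/T1 16 > Wheat/T1 14 > Sunflower/T2 10 > Wheat/T2 7 > Peas/T2 5 > Soy/T2 3.
Peas T1 at 25: fill all 6 → 25 left.
Soy T1 at 22: fill all 7 → 18 left.
Sunflower/T1 (16): +2 → 16 left.
Wheat T1 at 14: fill all 10 → 6 left.
Sunflower/T2: +6 of 8 at 10; pool empty.
Total = 25×6 + 22×7 + 16×2 + 14×10 + 10×6 = 536.

536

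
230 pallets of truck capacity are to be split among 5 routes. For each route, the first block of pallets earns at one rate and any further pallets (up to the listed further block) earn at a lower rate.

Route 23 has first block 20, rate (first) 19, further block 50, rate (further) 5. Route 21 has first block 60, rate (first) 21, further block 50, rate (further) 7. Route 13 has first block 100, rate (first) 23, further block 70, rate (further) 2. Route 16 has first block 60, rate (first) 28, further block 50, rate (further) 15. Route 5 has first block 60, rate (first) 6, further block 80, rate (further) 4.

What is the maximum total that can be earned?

5430

Rank every tier by rate: Route 16/tier1 28 > Route 13/tier1 23 > Route 21/tier1 21 > Route 23/tier1 19 > Route 16/tier2 15 > Route 21/tier2 7 > Route 5/tier1 6 > Route 23/tier2 5 > Route 5/tier2 4 > Route 13/tier2 2.
Route 16/tier1 (28): +60 ; 170 left.
Fill Route 13 tier1 block (100 at 23) ; 70 left.
Route 21 tier1 at 21: fill all 60 ; 10 left.
10 remain; put them into Route 23 tier1 at 19.
Total = 28×60 + 23×100 + 21×60 + 19×10 = 5430.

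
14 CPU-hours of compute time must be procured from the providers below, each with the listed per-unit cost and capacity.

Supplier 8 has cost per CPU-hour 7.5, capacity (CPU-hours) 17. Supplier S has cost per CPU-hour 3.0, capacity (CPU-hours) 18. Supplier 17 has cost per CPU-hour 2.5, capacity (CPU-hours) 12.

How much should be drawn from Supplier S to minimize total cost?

Use providers in increasing cost order.
Take 12 from Supplier 17 at 2.5 → need 2 more.
Take 2 from Supplier S at 3.0 to finish.
Supplier 8: unused.

2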